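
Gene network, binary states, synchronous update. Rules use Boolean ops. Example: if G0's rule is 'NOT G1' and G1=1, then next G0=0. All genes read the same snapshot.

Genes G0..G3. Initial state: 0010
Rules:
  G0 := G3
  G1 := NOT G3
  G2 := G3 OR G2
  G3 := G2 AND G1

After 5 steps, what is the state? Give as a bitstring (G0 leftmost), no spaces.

Step 1: G0=G3=0 G1=NOT G3=NOT 0=1 G2=G3|G2=0|1=1 G3=G2&G1=1&0=0 -> 0110
Step 2: G0=G3=0 G1=NOT G3=NOT 0=1 G2=G3|G2=0|1=1 G3=G2&G1=1&1=1 -> 0111
Step 3: G0=G3=1 G1=NOT G3=NOT 1=0 G2=G3|G2=1|1=1 G3=G2&G1=1&1=1 -> 1011
Step 4: G0=G3=1 G1=NOT G3=NOT 1=0 G2=G3|G2=1|1=1 G3=G2&G1=1&0=0 -> 1010
Step 5: G0=G3=0 G1=NOT G3=NOT 0=1 G2=G3|G2=0|1=1 G3=G2&G1=1&0=0 -> 0110

0110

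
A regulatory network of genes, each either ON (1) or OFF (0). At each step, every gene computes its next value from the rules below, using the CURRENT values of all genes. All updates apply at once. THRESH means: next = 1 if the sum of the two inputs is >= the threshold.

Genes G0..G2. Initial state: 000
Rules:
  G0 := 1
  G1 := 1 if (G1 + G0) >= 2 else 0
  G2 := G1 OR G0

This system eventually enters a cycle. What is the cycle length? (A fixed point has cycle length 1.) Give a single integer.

Answer: 1

Derivation:
Step 0: 000
Step 1: G0=1(const) G1=(0+0>=2)=0 G2=G1|G0=0|0=0 -> 100
Step 2: G0=1(const) G1=(0+1>=2)=0 G2=G1|G0=0|1=1 -> 101
Step 3: G0=1(const) G1=(0+1>=2)=0 G2=G1|G0=0|1=1 -> 101
State from step 3 equals state from step 2 -> cycle length 1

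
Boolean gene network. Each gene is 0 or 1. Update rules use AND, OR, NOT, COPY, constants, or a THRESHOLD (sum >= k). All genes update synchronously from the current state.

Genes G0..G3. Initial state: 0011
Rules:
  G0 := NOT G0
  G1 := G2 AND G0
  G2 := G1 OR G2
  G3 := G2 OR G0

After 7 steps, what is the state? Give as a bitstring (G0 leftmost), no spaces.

Step 1: G0=NOT G0=NOT 0=1 G1=G2&G0=1&0=0 G2=G1|G2=0|1=1 G3=G2|G0=1|0=1 -> 1011
Step 2: G0=NOT G0=NOT 1=0 G1=G2&G0=1&1=1 G2=G1|G2=0|1=1 G3=G2|G0=1|1=1 -> 0111
Step 3: G0=NOT G0=NOT 0=1 G1=G2&G0=1&0=0 G2=G1|G2=1|1=1 G3=G2|G0=1|0=1 -> 1011
Step 4: G0=NOT G0=NOT 1=0 G1=G2&G0=1&1=1 G2=G1|G2=0|1=1 G3=G2|G0=1|1=1 -> 0111
Step 5: G0=NOT G0=NOT 0=1 G1=G2&G0=1&0=0 G2=G1|G2=1|1=1 G3=G2|G0=1|0=1 -> 1011
Step 6: G0=NOT G0=NOT 1=0 G1=G2&G0=1&1=1 G2=G1|G2=0|1=1 G3=G2|G0=1|1=1 -> 0111
Step 7: G0=NOT G0=NOT 0=1 G1=G2&G0=1&0=0 G2=G1|G2=1|1=1 G3=G2|G0=1|0=1 -> 1011

1011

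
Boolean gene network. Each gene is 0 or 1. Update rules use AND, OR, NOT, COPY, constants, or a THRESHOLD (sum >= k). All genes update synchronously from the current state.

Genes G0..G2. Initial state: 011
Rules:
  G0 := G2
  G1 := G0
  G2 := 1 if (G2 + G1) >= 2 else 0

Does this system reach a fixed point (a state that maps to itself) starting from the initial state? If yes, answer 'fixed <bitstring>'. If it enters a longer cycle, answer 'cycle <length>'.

Step 0: 011
Step 1: G0=G2=1 G1=G0=0 G2=(1+1>=2)=1 -> 101
Step 2: G0=G2=1 G1=G0=1 G2=(1+0>=2)=0 -> 110
Step 3: G0=G2=0 G1=G0=1 G2=(0+1>=2)=0 -> 010
Step 4: G0=G2=0 G1=G0=0 G2=(0+1>=2)=0 -> 000
Step 5: G0=G2=0 G1=G0=0 G2=(0+0>=2)=0 -> 000
Fixed point reached at step 4: 000

Answer: fixed 000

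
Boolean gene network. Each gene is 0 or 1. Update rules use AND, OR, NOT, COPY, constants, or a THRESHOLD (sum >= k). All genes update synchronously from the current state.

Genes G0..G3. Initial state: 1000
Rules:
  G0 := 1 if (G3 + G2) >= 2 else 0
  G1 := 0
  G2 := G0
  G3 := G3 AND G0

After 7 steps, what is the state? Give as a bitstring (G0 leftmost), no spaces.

Step 1: G0=(0+0>=2)=0 G1=0(const) G2=G0=1 G3=G3&G0=0&1=0 -> 0010
Step 2: G0=(0+1>=2)=0 G1=0(const) G2=G0=0 G3=G3&G0=0&0=0 -> 0000
Step 3: G0=(0+0>=2)=0 G1=0(const) G2=G0=0 G3=G3&G0=0&0=0 -> 0000
Step 4: G0=(0+0>=2)=0 G1=0(const) G2=G0=0 G3=G3&G0=0&0=0 -> 0000
Step 5: G0=(0+0>=2)=0 G1=0(const) G2=G0=0 G3=G3&G0=0&0=0 -> 0000
Step 6: G0=(0+0>=2)=0 G1=0(const) G2=G0=0 G3=G3&G0=0&0=0 -> 0000
Step 7: G0=(0+0>=2)=0 G1=0(const) G2=G0=0 G3=G3&G0=0&0=0 -> 0000

0000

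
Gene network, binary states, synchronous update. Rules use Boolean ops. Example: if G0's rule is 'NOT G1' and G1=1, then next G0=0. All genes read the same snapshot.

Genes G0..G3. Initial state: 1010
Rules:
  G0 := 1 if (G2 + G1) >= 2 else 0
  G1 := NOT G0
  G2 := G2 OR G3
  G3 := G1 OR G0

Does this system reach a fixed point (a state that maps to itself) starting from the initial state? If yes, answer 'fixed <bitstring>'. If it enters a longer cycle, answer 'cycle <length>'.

Step 0: 1010
Step 1: G0=(1+0>=2)=0 G1=NOT G0=NOT 1=0 G2=G2|G3=1|0=1 G3=G1|G0=0|1=1 -> 0011
Step 2: G0=(1+0>=2)=0 G1=NOT G0=NOT 0=1 G2=G2|G3=1|1=1 G3=G1|G0=0|0=0 -> 0110
Step 3: G0=(1+1>=2)=1 G1=NOT G0=NOT 0=1 G2=G2|G3=1|0=1 G3=G1|G0=1|0=1 -> 1111
Step 4: G0=(1+1>=2)=1 G1=NOT G0=NOT 1=0 G2=G2|G3=1|1=1 G3=G1|G0=1|1=1 -> 1011
Step 5: G0=(1+0>=2)=0 G1=NOT G0=NOT 1=0 G2=G2|G3=1|1=1 G3=G1|G0=0|1=1 -> 0011
Cycle of length 4 starting at step 1 -> no fixed point

Answer: cycle 4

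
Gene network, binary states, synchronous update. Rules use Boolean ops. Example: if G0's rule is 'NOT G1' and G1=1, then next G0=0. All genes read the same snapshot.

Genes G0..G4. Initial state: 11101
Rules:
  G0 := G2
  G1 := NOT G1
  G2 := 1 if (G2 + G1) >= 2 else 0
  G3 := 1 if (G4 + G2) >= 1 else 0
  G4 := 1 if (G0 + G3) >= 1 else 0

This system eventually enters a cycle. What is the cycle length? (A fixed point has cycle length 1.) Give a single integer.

Step 0: 11101
Step 1: G0=G2=1 G1=NOT G1=NOT 1=0 G2=(1+1>=2)=1 G3=(1+1>=1)=1 G4=(1+0>=1)=1 -> 10111
Step 2: G0=G2=1 G1=NOT G1=NOT 0=1 G2=(1+0>=2)=0 G3=(1+1>=1)=1 G4=(1+1>=1)=1 -> 11011
Step 3: G0=G2=0 G1=NOT G1=NOT 1=0 G2=(0+1>=2)=0 G3=(1+0>=1)=1 G4=(1+1>=1)=1 -> 00011
Step 4: G0=G2=0 G1=NOT G1=NOT 0=1 G2=(0+0>=2)=0 G3=(1+0>=1)=1 G4=(0+1>=1)=1 -> 01011
Step 5: G0=G2=0 G1=NOT G1=NOT 1=0 G2=(0+1>=2)=0 G3=(1+0>=1)=1 G4=(0+1>=1)=1 -> 00011
State from step 5 equals state from step 3 -> cycle length 2

Answer: 2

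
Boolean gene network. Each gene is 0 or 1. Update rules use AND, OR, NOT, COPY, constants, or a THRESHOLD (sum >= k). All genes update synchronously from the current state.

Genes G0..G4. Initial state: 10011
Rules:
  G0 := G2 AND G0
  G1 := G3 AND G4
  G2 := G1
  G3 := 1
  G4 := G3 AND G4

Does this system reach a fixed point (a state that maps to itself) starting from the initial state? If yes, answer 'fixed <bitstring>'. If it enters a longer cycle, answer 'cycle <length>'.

Step 0: 10011
Step 1: G0=G2&G0=0&1=0 G1=G3&G4=1&1=1 G2=G1=0 G3=1(const) G4=G3&G4=1&1=1 -> 01011
Step 2: G0=G2&G0=0&0=0 G1=G3&G4=1&1=1 G2=G1=1 G3=1(const) G4=G3&G4=1&1=1 -> 01111
Step 3: G0=G2&G0=1&0=0 G1=G3&G4=1&1=1 G2=G1=1 G3=1(const) G4=G3&G4=1&1=1 -> 01111
Fixed point reached at step 2: 01111

Answer: fixed 01111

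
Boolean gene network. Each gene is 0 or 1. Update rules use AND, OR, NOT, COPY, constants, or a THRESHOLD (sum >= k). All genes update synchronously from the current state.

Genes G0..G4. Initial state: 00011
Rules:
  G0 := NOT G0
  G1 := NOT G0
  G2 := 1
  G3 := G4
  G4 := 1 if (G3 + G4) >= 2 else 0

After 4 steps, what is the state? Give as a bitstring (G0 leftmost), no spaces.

Step 1: G0=NOT G0=NOT 0=1 G1=NOT G0=NOT 0=1 G2=1(const) G3=G4=1 G4=(1+1>=2)=1 -> 11111
Step 2: G0=NOT G0=NOT 1=0 G1=NOT G0=NOT 1=0 G2=1(const) G3=G4=1 G4=(1+1>=2)=1 -> 00111
Step 3: G0=NOT G0=NOT 0=1 G1=NOT G0=NOT 0=1 G2=1(const) G3=G4=1 G4=(1+1>=2)=1 -> 11111
Step 4: G0=NOT G0=NOT 1=0 G1=NOT G0=NOT 1=0 G2=1(const) G3=G4=1 G4=(1+1>=2)=1 -> 00111

00111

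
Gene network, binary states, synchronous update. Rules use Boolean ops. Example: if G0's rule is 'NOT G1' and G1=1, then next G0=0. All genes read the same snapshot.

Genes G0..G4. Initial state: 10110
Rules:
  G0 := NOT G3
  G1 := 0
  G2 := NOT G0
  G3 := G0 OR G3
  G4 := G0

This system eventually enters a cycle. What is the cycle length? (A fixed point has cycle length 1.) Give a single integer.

Answer: 1

Derivation:
Step 0: 10110
Step 1: G0=NOT G3=NOT 1=0 G1=0(const) G2=NOT G0=NOT 1=0 G3=G0|G3=1|1=1 G4=G0=1 -> 00011
Step 2: G0=NOT G3=NOT 1=0 G1=0(const) G2=NOT G0=NOT 0=1 G3=G0|G3=0|1=1 G4=G0=0 -> 00110
Step 3: G0=NOT G3=NOT 1=0 G1=0(const) G2=NOT G0=NOT 0=1 G3=G0|G3=0|1=1 G4=G0=0 -> 00110
State from step 3 equals state from step 2 -> cycle length 1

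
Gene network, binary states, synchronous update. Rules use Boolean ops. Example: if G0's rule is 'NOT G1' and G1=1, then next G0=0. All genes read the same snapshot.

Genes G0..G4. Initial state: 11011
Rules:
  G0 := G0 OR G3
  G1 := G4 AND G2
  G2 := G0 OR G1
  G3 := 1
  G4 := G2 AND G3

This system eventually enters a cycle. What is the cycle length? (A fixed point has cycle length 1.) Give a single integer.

Answer: 1

Derivation:
Step 0: 11011
Step 1: G0=G0|G3=1|1=1 G1=G4&G2=1&0=0 G2=G0|G1=1|1=1 G3=1(const) G4=G2&G3=0&1=0 -> 10110
Step 2: G0=G0|G3=1|1=1 G1=G4&G2=0&1=0 G2=G0|G1=1|0=1 G3=1(const) G4=G2&G3=1&1=1 -> 10111
Step 3: G0=G0|G3=1|1=1 G1=G4&G2=1&1=1 G2=G0|G1=1|0=1 G3=1(const) G4=G2&G3=1&1=1 -> 11111
Step 4: G0=G0|G3=1|1=1 G1=G4&G2=1&1=1 G2=G0|G1=1|1=1 G3=1(const) G4=G2&G3=1&1=1 -> 11111
State from step 4 equals state from step 3 -> cycle length 1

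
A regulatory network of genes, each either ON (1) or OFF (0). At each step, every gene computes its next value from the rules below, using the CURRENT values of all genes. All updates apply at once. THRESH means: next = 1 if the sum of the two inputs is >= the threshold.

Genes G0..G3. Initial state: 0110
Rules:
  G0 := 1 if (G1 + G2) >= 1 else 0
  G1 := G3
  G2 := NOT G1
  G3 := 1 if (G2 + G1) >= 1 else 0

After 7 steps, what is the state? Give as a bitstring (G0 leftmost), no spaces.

Step 1: G0=(1+1>=1)=1 G1=G3=0 G2=NOT G1=NOT 1=0 G3=(1+1>=1)=1 -> 1001
Step 2: G0=(0+0>=1)=0 G1=G3=1 G2=NOT G1=NOT 0=1 G3=(0+0>=1)=0 -> 0110
Step 3: G0=(1+1>=1)=1 G1=G3=0 G2=NOT G1=NOT 1=0 G3=(1+1>=1)=1 -> 1001
Step 4: G0=(0+0>=1)=0 G1=G3=1 G2=NOT G1=NOT 0=1 G3=(0+0>=1)=0 -> 0110
Step 5: G0=(1+1>=1)=1 G1=G3=0 G2=NOT G1=NOT 1=0 G3=(1+1>=1)=1 -> 1001
Step 6: G0=(0+0>=1)=0 G1=G3=1 G2=NOT G1=NOT 0=1 G3=(0+0>=1)=0 -> 0110
Step 7: G0=(1+1>=1)=1 G1=G3=0 G2=NOT G1=NOT 1=0 G3=(1+1>=1)=1 -> 1001

1001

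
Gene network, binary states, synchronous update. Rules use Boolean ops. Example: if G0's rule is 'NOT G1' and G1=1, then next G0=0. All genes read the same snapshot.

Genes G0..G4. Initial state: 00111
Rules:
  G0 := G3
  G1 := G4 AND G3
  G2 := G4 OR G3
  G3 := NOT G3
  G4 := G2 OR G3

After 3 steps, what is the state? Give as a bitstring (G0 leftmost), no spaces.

Step 1: G0=G3=1 G1=G4&G3=1&1=1 G2=G4|G3=1|1=1 G3=NOT G3=NOT 1=0 G4=G2|G3=1|1=1 -> 11101
Step 2: G0=G3=0 G1=G4&G3=1&0=0 G2=G4|G3=1|0=1 G3=NOT G3=NOT 0=1 G4=G2|G3=1|0=1 -> 00111
Step 3: G0=G3=1 G1=G4&G3=1&1=1 G2=G4|G3=1|1=1 G3=NOT G3=NOT 1=0 G4=G2|G3=1|1=1 -> 11101

11101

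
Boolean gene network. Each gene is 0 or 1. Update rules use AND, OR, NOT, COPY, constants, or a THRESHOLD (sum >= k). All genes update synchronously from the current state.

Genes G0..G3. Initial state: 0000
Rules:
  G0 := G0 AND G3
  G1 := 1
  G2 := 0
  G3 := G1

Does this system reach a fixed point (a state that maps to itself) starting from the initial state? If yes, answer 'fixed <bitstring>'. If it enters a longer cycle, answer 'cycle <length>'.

Step 0: 0000
Step 1: G0=G0&G3=0&0=0 G1=1(const) G2=0(const) G3=G1=0 -> 0100
Step 2: G0=G0&G3=0&0=0 G1=1(const) G2=0(const) G3=G1=1 -> 0101
Step 3: G0=G0&G3=0&1=0 G1=1(const) G2=0(const) G3=G1=1 -> 0101
Fixed point reached at step 2: 0101

Answer: fixed 0101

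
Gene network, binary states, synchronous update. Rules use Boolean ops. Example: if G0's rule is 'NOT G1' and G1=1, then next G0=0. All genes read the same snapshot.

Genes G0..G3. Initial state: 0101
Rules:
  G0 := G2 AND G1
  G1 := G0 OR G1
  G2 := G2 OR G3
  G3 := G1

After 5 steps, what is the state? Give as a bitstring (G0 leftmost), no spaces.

Step 1: G0=G2&G1=0&1=0 G1=G0|G1=0|1=1 G2=G2|G3=0|1=1 G3=G1=1 -> 0111
Step 2: G0=G2&G1=1&1=1 G1=G0|G1=0|1=1 G2=G2|G3=1|1=1 G3=G1=1 -> 1111
Step 3: G0=G2&G1=1&1=1 G1=G0|G1=1|1=1 G2=G2|G3=1|1=1 G3=G1=1 -> 1111
Step 4: G0=G2&G1=1&1=1 G1=G0|G1=1|1=1 G2=G2|G3=1|1=1 G3=G1=1 -> 1111
Step 5: G0=G2&G1=1&1=1 G1=G0|G1=1|1=1 G2=G2|G3=1|1=1 G3=G1=1 -> 1111

1111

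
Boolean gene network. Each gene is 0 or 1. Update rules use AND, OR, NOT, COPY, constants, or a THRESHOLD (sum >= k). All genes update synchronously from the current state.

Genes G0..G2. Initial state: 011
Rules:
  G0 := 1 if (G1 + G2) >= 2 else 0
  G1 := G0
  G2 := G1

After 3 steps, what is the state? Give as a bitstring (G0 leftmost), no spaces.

Step 1: G0=(1+1>=2)=1 G1=G0=0 G2=G1=1 -> 101
Step 2: G0=(0+1>=2)=0 G1=G0=1 G2=G1=0 -> 010
Step 3: G0=(1+0>=2)=0 G1=G0=0 G2=G1=1 -> 001

001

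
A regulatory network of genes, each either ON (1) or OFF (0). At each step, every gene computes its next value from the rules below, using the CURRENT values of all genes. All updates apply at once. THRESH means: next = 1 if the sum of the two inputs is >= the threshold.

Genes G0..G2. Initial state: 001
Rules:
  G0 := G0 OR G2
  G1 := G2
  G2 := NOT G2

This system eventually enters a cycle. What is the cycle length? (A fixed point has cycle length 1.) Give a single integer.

Step 0: 001
Step 1: G0=G0|G2=0|1=1 G1=G2=1 G2=NOT G2=NOT 1=0 -> 110
Step 2: G0=G0|G2=1|0=1 G1=G2=0 G2=NOT G2=NOT 0=1 -> 101
Step 3: G0=G0|G2=1|1=1 G1=G2=1 G2=NOT G2=NOT 1=0 -> 110
State from step 3 equals state from step 1 -> cycle length 2

Answer: 2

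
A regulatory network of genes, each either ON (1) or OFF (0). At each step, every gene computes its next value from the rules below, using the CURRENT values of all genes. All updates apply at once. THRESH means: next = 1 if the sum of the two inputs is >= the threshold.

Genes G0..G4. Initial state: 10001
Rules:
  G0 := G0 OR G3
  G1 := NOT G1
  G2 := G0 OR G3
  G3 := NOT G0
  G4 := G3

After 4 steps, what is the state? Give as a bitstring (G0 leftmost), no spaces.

Step 1: G0=G0|G3=1|0=1 G1=NOT G1=NOT 0=1 G2=G0|G3=1|0=1 G3=NOT G0=NOT 1=0 G4=G3=0 -> 11100
Step 2: G0=G0|G3=1|0=1 G1=NOT G1=NOT 1=0 G2=G0|G3=1|0=1 G3=NOT G0=NOT 1=0 G4=G3=0 -> 10100
Step 3: G0=G0|G3=1|0=1 G1=NOT G1=NOT 0=1 G2=G0|G3=1|0=1 G3=NOT G0=NOT 1=0 G4=G3=0 -> 11100
Step 4: G0=G0|G3=1|0=1 G1=NOT G1=NOT 1=0 G2=G0|G3=1|0=1 G3=NOT G0=NOT 1=0 G4=G3=0 -> 10100

10100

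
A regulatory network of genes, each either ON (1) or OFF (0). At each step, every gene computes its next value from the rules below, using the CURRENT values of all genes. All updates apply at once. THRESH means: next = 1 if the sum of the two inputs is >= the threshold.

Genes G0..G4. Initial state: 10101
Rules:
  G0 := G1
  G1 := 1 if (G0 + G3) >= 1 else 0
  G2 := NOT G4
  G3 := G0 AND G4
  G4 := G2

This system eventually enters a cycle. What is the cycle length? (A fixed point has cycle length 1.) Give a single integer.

Answer: 4

Derivation:
Step 0: 10101
Step 1: G0=G1=0 G1=(1+0>=1)=1 G2=NOT G4=NOT 1=0 G3=G0&G4=1&1=1 G4=G2=1 -> 01011
Step 2: G0=G1=1 G1=(0+1>=1)=1 G2=NOT G4=NOT 1=0 G3=G0&G4=0&1=0 G4=G2=0 -> 11000
Step 3: G0=G1=1 G1=(1+0>=1)=1 G2=NOT G4=NOT 0=1 G3=G0&G4=1&0=0 G4=G2=0 -> 11100
Step 4: G0=G1=1 G1=(1+0>=1)=1 G2=NOT G4=NOT 0=1 G3=G0&G4=1&0=0 G4=G2=1 -> 11101
Step 5: G0=G1=1 G1=(1+0>=1)=1 G2=NOT G4=NOT 1=0 G3=G0&G4=1&1=1 G4=G2=1 -> 11011
Step 6: G0=G1=1 G1=(1+1>=1)=1 G2=NOT G4=NOT 1=0 G3=G0&G4=1&1=1 G4=G2=0 -> 11010
Step 7: G0=G1=1 G1=(1+1>=1)=1 G2=NOT G4=NOT 0=1 G3=G0&G4=1&0=0 G4=G2=0 -> 11100
State from step 7 equals state from step 3 -> cycle length 4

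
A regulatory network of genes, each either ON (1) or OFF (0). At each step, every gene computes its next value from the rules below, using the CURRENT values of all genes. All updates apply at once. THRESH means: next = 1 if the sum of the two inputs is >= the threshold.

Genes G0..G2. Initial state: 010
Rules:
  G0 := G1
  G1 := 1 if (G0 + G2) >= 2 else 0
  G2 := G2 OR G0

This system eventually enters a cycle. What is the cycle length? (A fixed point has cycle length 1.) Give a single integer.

Step 0: 010
Step 1: G0=G1=1 G1=(0+0>=2)=0 G2=G2|G0=0|0=0 -> 100
Step 2: G0=G1=0 G1=(1+0>=2)=0 G2=G2|G0=0|1=1 -> 001
Step 3: G0=G1=0 G1=(0+1>=2)=0 G2=G2|G0=1|0=1 -> 001
State from step 3 equals state from step 2 -> cycle length 1

Answer: 1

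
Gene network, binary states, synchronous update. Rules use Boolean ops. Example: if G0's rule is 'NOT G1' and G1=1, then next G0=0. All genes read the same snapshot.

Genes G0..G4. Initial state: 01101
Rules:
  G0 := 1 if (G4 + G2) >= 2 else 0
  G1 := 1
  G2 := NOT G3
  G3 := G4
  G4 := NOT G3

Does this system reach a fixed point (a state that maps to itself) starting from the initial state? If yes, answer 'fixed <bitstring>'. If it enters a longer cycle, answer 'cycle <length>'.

Answer: cycle 4

Derivation:
Step 0: 01101
Step 1: G0=(1+1>=2)=1 G1=1(const) G2=NOT G3=NOT 0=1 G3=G4=1 G4=NOT G3=NOT 0=1 -> 11111
Step 2: G0=(1+1>=2)=1 G1=1(const) G2=NOT G3=NOT 1=0 G3=G4=1 G4=NOT G3=NOT 1=0 -> 11010
Step 3: G0=(0+0>=2)=0 G1=1(const) G2=NOT G3=NOT 1=0 G3=G4=0 G4=NOT G3=NOT 1=0 -> 01000
Step 4: G0=(0+0>=2)=0 G1=1(const) G2=NOT G3=NOT 0=1 G3=G4=0 G4=NOT G3=NOT 0=1 -> 01101
Cycle of length 4 starting at step 0 -> no fixed point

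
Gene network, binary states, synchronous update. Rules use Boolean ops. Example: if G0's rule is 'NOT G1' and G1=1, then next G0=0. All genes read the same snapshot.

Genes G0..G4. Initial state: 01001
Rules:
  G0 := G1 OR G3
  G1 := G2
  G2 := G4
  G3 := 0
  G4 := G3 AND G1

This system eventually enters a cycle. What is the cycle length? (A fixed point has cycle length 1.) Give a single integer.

Step 0: 01001
Step 1: G0=G1|G3=1|0=1 G1=G2=0 G2=G4=1 G3=0(const) G4=G3&G1=0&1=0 -> 10100
Step 2: G0=G1|G3=0|0=0 G1=G2=1 G2=G4=0 G3=0(const) G4=G3&G1=0&0=0 -> 01000
Step 3: G0=G1|G3=1|0=1 G1=G2=0 G2=G4=0 G3=0(const) G4=G3&G1=0&1=0 -> 10000
Step 4: G0=G1|G3=0|0=0 G1=G2=0 G2=G4=0 G3=0(const) G4=G3&G1=0&0=0 -> 00000
Step 5: G0=G1|G3=0|0=0 G1=G2=0 G2=G4=0 G3=0(const) G4=G3&G1=0&0=0 -> 00000
State from step 5 equals state from step 4 -> cycle length 1

Answer: 1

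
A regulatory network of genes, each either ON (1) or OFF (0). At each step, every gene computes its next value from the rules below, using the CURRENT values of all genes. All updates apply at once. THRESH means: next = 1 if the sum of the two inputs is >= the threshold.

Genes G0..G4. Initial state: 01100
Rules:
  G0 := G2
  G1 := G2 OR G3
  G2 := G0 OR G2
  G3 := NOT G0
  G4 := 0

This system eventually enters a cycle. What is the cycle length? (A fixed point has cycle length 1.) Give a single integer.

Step 0: 01100
Step 1: G0=G2=1 G1=G2|G3=1|0=1 G2=G0|G2=0|1=1 G3=NOT G0=NOT 0=1 G4=0(const) -> 11110
Step 2: G0=G2=1 G1=G2|G3=1|1=1 G2=G0|G2=1|1=1 G3=NOT G0=NOT 1=0 G4=0(const) -> 11100
Step 3: G0=G2=1 G1=G2|G3=1|0=1 G2=G0|G2=1|1=1 G3=NOT G0=NOT 1=0 G4=0(const) -> 11100
State from step 3 equals state from step 2 -> cycle length 1

Answer: 1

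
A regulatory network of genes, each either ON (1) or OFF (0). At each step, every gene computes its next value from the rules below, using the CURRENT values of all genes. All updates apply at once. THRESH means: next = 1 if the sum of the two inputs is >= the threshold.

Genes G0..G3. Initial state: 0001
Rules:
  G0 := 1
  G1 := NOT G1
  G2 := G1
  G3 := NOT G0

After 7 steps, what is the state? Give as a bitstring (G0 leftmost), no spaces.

Step 1: G0=1(const) G1=NOT G1=NOT 0=1 G2=G1=0 G3=NOT G0=NOT 0=1 -> 1101
Step 2: G0=1(const) G1=NOT G1=NOT 1=0 G2=G1=1 G3=NOT G0=NOT 1=0 -> 1010
Step 3: G0=1(const) G1=NOT G1=NOT 0=1 G2=G1=0 G3=NOT G0=NOT 1=0 -> 1100
Step 4: G0=1(const) G1=NOT G1=NOT 1=0 G2=G1=1 G3=NOT G0=NOT 1=0 -> 1010
Step 5: G0=1(const) G1=NOT G1=NOT 0=1 G2=G1=0 G3=NOT G0=NOT 1=0 -> 1100
Step 6: G0=1(const) G1=NOT G1=NOT 1=0 G2=G1=1 G3=NOT G0=NOT 1=0 -> 1010
Step 7: G0=1(const) G1=NOT G1=NOT 0=1 G2=G1=0 G3=NOT G0=NOT 1=0 -> 1100

1100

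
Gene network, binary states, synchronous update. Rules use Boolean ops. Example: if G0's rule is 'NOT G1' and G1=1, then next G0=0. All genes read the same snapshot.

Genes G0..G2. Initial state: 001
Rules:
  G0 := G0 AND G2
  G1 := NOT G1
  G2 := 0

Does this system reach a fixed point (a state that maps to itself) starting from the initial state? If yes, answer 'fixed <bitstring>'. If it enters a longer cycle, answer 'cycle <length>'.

Step 0: 001
Step 1: G0=G0&G2=0&1=0 G1=NOT G1=NOT 0=1 G2=0(const) -> 010
Step 2: G0=G0&G2=0&0=0 G1=NOT G1=NOT 1=0 G2=0(const) -> 000
Step 3: G0=G0&G2=0&0=0 G1=NOT G1=NOT 0=1 G2=0(const) -> 010
Cycle of length 2 starting at step 1 -> no fixed point

Answer: cycle 2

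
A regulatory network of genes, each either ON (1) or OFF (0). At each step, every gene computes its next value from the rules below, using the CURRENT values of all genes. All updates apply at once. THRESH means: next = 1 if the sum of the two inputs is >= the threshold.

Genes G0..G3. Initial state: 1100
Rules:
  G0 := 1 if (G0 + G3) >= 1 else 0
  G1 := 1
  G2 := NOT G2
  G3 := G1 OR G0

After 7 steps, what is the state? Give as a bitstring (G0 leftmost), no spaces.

Step 1: G0=(1+0>=1)=1 G1=1(const) G2=NOT G2=NOT 0=1 G3=G1|G0=1|1=1 -> 1111
Step 2: G0=(1+1>=1)=1 G1=1(const) G2=NOT G2=NOT 1=0 G3=G1|G0=1|1=1 -> 1101
Step 3: G0=(1+1>=1)=1 G1=1(const) G2=NOT G2=NOT 0=1 G3=G1|G0=1|1=1 -> 1111
Step 4: G0=(1+1>=1)=1 G1=1(const) G2=NOT G2=NOT 1=0 G3=G1|G0=1|1=1 -> 1101
Step 5: G0=(1+1>=1)=1 G1=1(const) G2=NOT G2=NOT 0=1 G3=G1|G0=1|1=1 -> 1111
Step 6: G0=(1+1>=1)=1 G1=1(const) G2=NOT G2=NOT 1=0 G3=G1|G0=1|1=1 -> 1101
Step 7: G0=(1+1>=1)=1 G1=1(const) G2=NOT G2=NOT 0=1 G3=G1|G0=1|1=1 -> 1111

1111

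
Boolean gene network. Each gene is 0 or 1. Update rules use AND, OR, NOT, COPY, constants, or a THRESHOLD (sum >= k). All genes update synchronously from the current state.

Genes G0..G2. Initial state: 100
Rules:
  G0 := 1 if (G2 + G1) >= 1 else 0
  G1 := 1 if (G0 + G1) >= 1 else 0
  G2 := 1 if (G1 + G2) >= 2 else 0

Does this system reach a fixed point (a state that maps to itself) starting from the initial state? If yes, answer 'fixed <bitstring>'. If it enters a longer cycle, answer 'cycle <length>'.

Step 0: 100
Step 1: G0=(0+0>=1)=0 G1=(1+0>=1)=1 G2=(0+0>=2)=0 -> 010
Step 2: G0=(0+1>=1)=1 G1=(0+1>=1)=1 G2=(1+0>=2)=0 -> 110
Step 3: G0=(0+1>=1)=1 G1=(1+1>=1)=1 G2=(1+0>=2)=0 -> 110
Fixed point reached at step 2: 110

Answer: fixed 110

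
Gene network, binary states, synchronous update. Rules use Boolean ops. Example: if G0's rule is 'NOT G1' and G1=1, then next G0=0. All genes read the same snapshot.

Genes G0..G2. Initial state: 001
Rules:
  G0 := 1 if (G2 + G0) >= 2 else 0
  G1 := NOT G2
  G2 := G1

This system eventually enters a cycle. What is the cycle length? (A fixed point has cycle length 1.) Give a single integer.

Answer: 4

Derivation:
Step 0: 001
Step 1: G0=(1+0>=2)=0 G1=NOT G2=NOT 1=0 G2=G1=0 -> 000
Step 2: G0=(0+0>=2)=0 G1=NOT G2=NOT 0=1 G2=G1=0 -> 010
Step 3: G0=(0+0>=2)=0 G1=NOT G2=NOT 0=1 G2=G1=1 -> 011
Step 4: G0=(1+0>=2)=0 G1=NOT G2=NOT 1=0 G2=G1=1 -> 001
State from step 4 equals state from step 0 -> cycle length 4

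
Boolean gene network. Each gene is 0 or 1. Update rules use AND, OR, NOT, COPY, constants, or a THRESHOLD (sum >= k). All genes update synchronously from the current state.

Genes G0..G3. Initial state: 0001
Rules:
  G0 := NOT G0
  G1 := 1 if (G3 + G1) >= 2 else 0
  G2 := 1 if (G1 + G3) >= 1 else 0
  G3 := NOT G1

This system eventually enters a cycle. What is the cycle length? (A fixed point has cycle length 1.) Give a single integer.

Step 0: 0001
Step 1: G0=NOT G0=NOT 0=1 G1=(1+0>=2)=0 G2=(0+1>=1)=1 G3=NOT G1=NOT 0=1 -> 1011
Step 2: G0=NOT G0=NOT 1=0 G1=(1+0>=2)=0 G2=(0+1>=1)=1 G3=NOT G1=NOT 0=1 -> 0011
Step 3: G0=NOT G0=NOT 0=1 G1=(1+0>=2)=0 G2=(0+1>=1)=1 G3=NOT G1=NOT 0=1 -> 1011
State from step 3 equals state from step 1 -> cycle length 2

Answer: 2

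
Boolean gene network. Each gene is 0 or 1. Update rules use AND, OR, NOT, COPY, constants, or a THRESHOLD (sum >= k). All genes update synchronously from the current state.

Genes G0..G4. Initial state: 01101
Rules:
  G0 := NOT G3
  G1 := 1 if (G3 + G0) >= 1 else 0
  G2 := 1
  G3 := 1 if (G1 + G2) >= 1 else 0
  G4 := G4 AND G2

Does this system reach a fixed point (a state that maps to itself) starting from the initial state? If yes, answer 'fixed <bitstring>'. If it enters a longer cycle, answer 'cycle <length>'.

Step 0: 01101
Step 1: G0=NOT G3=NOT 0=1 G1=(0+0>=1)=0 G2=1(const) G3=(1+1>=1)=1 G4=G4&G2=1&1=1 -> 10111
Step 2: G0=NOT G3=NOT 1=0 G1=(1+1>=1)=1 G2=1(const) G3=(0+1>=1)=1 G4=G4&G2=1&1=1 -> 01111
Step 3: G0=NOT G3=NOT 1=0 G1=(1+0>=1)=1 G2=1(const) G3=(1+1>=1)=1 G4=G4&G2=1&1=1 -> 01111
Fixed point reached at step 2: 01111

Answer: fixed 01111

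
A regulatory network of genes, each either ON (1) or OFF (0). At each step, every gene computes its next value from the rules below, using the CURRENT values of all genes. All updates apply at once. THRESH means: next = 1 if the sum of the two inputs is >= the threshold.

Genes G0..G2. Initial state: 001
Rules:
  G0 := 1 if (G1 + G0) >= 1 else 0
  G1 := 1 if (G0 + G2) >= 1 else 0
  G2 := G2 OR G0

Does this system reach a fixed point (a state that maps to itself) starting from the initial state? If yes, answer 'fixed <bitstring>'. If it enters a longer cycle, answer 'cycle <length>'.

Answer: fixed 111

Derivation:
Step 0: 001
Step 1: G0=(0+0>=1)=0 G1=(0+1>=1)=1 G2=G2|G0=1|0=1 -> 011
Step 2: G0=(1+0>=1)=1 G1=(0+1>=1)=1 G2=G2|G0=1|0=1 -> 111
Step 3: G0=(1+1>=1)=1 G1=(1+1>=1)=1 G2=G2|G0=1|1=1 -> 111
Fixed point reached at step 2: 111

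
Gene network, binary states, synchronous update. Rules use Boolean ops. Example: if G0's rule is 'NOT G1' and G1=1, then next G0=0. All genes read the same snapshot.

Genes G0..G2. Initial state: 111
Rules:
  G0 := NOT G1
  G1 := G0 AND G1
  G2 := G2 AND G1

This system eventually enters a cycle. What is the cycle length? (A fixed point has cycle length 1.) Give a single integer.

Step 0: 111
Step 1: G0=NOT G1=NOT 1=0 G1=G0&G1=1&1=1 G2=G2&G1=1&1=1 -> 011
Step 2: G0=NOT G1=NOT 1=0 G1=G0&G1=0&1=0 G2=G2&G1=1&1=1 -> 001
Step 3: G0=NOT G1=NOT 0=1 G1=G0&G1=0&0=0 G2=G2&G1=1&0=0 -> 100
Step 4: G0=NOT G1=NOT 0=1 G1=G0&G1=1&0=0 G2=G2&G1=0&0=0 -> 100
State from step 4 equals state from step 3 -> cycle length 1

Answer: 1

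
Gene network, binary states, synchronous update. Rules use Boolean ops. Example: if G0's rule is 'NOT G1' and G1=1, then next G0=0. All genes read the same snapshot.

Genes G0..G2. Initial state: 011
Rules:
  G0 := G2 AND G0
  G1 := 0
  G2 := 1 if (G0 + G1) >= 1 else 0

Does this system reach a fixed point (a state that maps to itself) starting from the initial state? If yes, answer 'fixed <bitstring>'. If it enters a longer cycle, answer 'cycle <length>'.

Step 0: 011
Step 1: G0=G2&G0=1&0=0 G1=0(const) G2=(0+1>=1)=1 -> 001
Step 2: G0=G2&G0=1&0=0 G1=0(const) G2=(0+0>=1)=0 -> 000
Step 3: G0=G2&G0=0&0=0 G1=0(const) G2=(0+0>=1)=0 -> 000
Fixed point reached at step 2: 000

Answer: fixed 000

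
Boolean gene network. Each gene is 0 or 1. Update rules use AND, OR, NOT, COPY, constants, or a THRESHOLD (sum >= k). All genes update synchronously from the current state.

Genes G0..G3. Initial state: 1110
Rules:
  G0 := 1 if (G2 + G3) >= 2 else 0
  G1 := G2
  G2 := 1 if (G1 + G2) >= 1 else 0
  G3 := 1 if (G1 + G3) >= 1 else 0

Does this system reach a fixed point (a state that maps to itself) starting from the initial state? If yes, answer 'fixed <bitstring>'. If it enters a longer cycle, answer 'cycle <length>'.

Step 0: 1110
Step 1: G0=(1+0>=2)=0 G1=G2=1 G2=(1+1>=1)=1 G3=(1+0>=1)=1 -> 0111
Step 2: G0=(1+1>=2)=1 G1=G2=1 G2=(1+1>=1)=1 G3=(1+1>=1)=1 -> 1111
Step 3: G0=(1+1>=2)=1 G1=G2=1 G2=(1+1>=1)=1 G3=(1+1>=1)=1 -> 1111
Fixed point reached at step 2: 1111

Answer: fixed 1111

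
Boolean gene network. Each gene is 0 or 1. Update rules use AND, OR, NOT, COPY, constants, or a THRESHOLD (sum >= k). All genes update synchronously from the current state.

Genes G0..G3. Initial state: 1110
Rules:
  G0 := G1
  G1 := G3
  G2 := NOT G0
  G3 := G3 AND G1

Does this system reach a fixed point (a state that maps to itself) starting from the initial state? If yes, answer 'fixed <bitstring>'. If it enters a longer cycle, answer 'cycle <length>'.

Step 0: 1110
Step 1: G0=G1=1 G1=G3=0 G2=NOT G0=NOT 1=0 G3=G3&G1=0&1=0 -> 1000
Step 2: G0=G1=0 G1=G3=0 G2=NOT G0=NOT 1=0 G3=G3&G1=0&0=0 -> 0000
Step 3: G0=G1=0 G1=G3=0 G2=NOT G0=NOT 0=1 G3=G3&G1=0&0=0 -> 0010
Step 4: G0=G1=0 G1=G3=0 G2=NOT G0=NOT 0=1 G3=G3&G1=0&0=0 -> 0010
Fixed point reached at step 3: 0010

Answer: fixed 0010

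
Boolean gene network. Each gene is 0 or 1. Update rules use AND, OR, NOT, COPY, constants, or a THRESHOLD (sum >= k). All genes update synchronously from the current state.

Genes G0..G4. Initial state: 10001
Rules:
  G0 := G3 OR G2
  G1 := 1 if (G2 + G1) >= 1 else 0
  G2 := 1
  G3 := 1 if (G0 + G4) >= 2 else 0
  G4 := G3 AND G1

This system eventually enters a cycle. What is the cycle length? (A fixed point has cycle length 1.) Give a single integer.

Answer: 1

Derivation:
Step 0: 10001
Step 1: G0=G3|G2=0|0=0 G1=(0+0>=1)=0 G2=1(const) G3=(1+1>=2)=1 G4=G3&G1=0&0=0 -> 00110
Step 2: G0=G3|G2=1|1=1 G1=(1+0>=1)=1 G2=1(const) G3=(0+0>=2)=0 G4=G3&G1=1&0=0 -> 11100
Step 3: G0=G3|G2=0|1=1 G1=(1+1>=1)=1 G2=1(const) G3=(1+0>=2)=0 G4=G3&G1=0&1=0 -> 11100
State from step 3 equals state from step 2 -> cycle length 1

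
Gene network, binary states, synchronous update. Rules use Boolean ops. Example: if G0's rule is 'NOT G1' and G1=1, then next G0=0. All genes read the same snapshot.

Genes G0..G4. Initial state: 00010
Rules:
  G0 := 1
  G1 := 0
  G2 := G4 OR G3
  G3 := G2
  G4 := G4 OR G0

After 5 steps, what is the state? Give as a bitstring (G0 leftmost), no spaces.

Step 1: G0=1(const) G1=0(const) G2=G4|G3=0|1=1 G3=G2=0 G4=G4|G0=0|0=0 -> 10100
Step 2: G0=1(const) G1=0(const) G2=G4|G3=0|0=0 G3=G2=1 G4=G4|G0=0|1=1 -> 10011
Step 3: G0=1(const) G1=0(const) G2=G4|G3=1|1=1 G3=G2=0 G4=G4|G0=1|1=1 -> 10101
Step 4: G0=1(const) G1=0(const) G2=G4|G3=1|0=1 G3=G2=1 G4=G4|G0=1|1=1 -> 10111
Step 5: G0=1(const) G1=0(const) G2=G4|G3=1|1=1 G3=G2=1 G4=G4|G0=1|1=1 -> 10111

10111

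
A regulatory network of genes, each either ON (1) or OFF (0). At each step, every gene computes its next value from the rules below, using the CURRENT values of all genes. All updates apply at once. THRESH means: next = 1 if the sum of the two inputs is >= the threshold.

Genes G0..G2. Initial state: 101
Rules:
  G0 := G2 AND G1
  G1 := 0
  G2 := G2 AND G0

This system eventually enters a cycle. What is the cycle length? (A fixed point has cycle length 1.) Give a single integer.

Answer: 1

Derivation:
Step 0: 101
Step 1: G0=G2&G1=1&0=0 G1=0(const) G2=G2&G0=1&1=1 -> 001
Step 2: G0=G2&G1=1&0=0 G1=0(const) G2=G2&G0=1&0=0 -> 000
Step 3: G0=G2&G1=0&0=0 G1=0(const) G2=G2&G0=0&0=0 -> 000
State from step 3 equals state from step 2 -> cycle length 1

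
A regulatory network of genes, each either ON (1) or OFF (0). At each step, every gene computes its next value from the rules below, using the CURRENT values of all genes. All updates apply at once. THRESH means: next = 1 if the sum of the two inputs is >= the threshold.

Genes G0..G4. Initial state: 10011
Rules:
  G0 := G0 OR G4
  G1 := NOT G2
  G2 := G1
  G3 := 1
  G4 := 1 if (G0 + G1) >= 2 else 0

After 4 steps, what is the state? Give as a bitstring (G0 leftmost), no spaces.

Step 1: G0=G0|G4=1|1=1 G1=NOT G2=NOT 0=1 G2=G1=0 G3=1(const) G4=(1+0>=2)=0 -> 11010
Step 2: G0=G0|G4=1|0=1 G1=NOT G2=NOT 0=1 G2=G1=1 G3=1(const) G4=(1+1>=2)=1 -> 11111
Step 3: G0=G0|G4=1|1=1 G1=NOT G2=NOT 1=0 G2=G1=1 G3=1(const) G4=(1+1>=2)=1 -> 10111
Step 4: G0=G0|G4=1|1=1 G1=NOT G2=NOT 1=0 G2=G1=0 G3=1(const) G4=(1+0>=2)=0 -> 10010

10010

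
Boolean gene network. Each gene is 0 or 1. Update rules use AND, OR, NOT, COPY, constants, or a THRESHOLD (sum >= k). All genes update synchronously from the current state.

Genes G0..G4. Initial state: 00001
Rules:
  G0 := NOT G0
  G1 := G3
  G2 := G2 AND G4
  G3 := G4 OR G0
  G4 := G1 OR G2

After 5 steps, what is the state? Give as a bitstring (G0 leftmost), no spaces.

Step 1: G0=NOT G0=NOT 0=1 G1=G3=0 G2=G2&G4=0&1=0 G3=G4|G0=1|0=1 G4=G1|G2=0|0=0 -> 10010
Step 2: G0=NOT G0=NOT 1=0 G1=G3=1 G2=G2&G4=0&0=0 G3=G4|G0=0|1=1 G4=G1|G2=0|0=0 -> 01010
Step 3: G0=NOT G0=NOT 0=1 G1=G3=1 G2=G2&G4=0&0=0 G3=G4|G0=0|0=0 G4=G1|G2=1|0=1 -> 11001
Step 4: G0=NOT G0=NOT 1=0 G1=G3=0 G2=G2&G4=0&1=0 G3=G4|G0=1|1=1 G4=G1|G2=1|0=1 -> 00011
Step 5: G0=NOT G0=NOT 0=1 G1=G3=1 G2=G2&G4=0&1=0 G3=G4|G0=1|0=1 G4=G1|G2=0|0=0 -> 11010

11010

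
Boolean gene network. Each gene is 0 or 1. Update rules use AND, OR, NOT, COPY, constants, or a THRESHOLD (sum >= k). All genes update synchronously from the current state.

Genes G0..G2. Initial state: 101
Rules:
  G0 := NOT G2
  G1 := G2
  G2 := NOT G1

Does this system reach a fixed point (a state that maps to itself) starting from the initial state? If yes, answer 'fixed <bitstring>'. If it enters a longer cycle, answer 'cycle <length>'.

Answer: cycle 4

Derivation:
Step 0: 101
Step 1: G0=NOT G2=NOT 1=0 G1=G2=1 G2=NOT G1=NOT 0=1 -> 011
Step 2: G0=NOT G2=NOT 1=0 G1=G2=1 G2=NOT G1=NOT 1=0 -> 010
Step 3: G0=NOT G2=NOT 0=1 G1=G2=0 G2=NOT G1=NOT 1=0 -> 100
Step 4: G0=NOT G2=NOT 0=1 G1=G2=0 G2=NOT G1=NOT 0=1 -> 101
Cycle of length 4 starting at step 0 -> no fixed point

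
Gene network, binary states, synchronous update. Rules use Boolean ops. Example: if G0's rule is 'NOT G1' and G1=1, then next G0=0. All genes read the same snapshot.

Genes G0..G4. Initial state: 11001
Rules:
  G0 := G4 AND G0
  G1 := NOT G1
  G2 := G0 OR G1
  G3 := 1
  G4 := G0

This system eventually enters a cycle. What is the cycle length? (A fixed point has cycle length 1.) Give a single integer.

Answer: 2

Derivation:
Step 0: 11001
Step 1: G0=G4&G0=1&1=1 G1=NOT G1=NOT 1=0 G2=G0|G1=1|1=1 G3=1(const) G4=G0=1 -> 10111
Step 2: G0=G4&G0=1&1=1 G1=NOT G1=NOT 0=1 G2=G0|G1=1|0=1 G3=1(const) G4=G0=1 -> 11111
Step 3: G0=G4&G0=1&1=1 G1=NOT G1=NOT 1=0 G2=G0|G1=1|1=1 G3=1(const) G4=G0=1 -> 10111
State from step 3 equals state from step 1 -> cycle length 2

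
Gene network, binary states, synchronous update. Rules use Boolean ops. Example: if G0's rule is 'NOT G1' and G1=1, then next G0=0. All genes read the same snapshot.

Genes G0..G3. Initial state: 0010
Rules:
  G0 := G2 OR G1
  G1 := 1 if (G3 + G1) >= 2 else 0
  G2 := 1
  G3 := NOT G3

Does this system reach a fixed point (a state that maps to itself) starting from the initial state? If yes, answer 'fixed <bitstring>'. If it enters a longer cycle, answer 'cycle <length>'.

Step 0: 0010
Step 1: G0=G2|G1=1|0=1 G1=(0+0>=2)=0 G2=1(const) G3=NOT G3=NOT 0=1 -> 1011
Step 2: G0=G2|G1=1|0=1 G1=(1+0>=2)=0 G2=1(const) G3=NOT G3=NOT 1=0 -> 1010
Step 3: G0=G2|G1=1|0=1 G1=(0+0>=2)=0 G2=1(const) G3=NOT G3=NOT 0=1 -> 1011
Cycle of length 2 starting at step 1 -> no fixed point

Answer: cycle 2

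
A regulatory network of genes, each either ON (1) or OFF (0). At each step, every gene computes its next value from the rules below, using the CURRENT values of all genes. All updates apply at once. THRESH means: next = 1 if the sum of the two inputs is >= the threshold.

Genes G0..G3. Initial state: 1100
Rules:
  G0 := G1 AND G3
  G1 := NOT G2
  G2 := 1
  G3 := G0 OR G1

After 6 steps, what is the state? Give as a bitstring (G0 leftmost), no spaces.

Step 1: G0=G1&G3=1&0=0 G1=NOT G2=NOT 0=1 G2=1(const) G3=G0|G1=1|1=1 -> 0111
Step 2: G0=G1&G3=1&1=1 G1=NOT G2=NOT 1=0 G2=1(const) G3=G0|G1=0|1=1 -> 1011
Step 3: G0=G1&G3=0&1=0 G1=NOT G2=NOT 1=0 G2=1(const) G3=G0|G1=1|0=1 -> 0011
Step 4: G0=G1&G3=0&1=0 G1=NOT G2=NOT 1=0 G2=1(const) G3=G0|G1=0|0=0 -> 0010
Step 5: G0=G1&G3=0&0=0 G1=NOT G2=NOT 1=0 G2=1(const) G3=G0|G1=0|0=0 -> 0010
Step 6: G0=G1&G3=0&0=0 G1=NOT G2=NOT 1=0 G2=1(const) G3=G0|G1=0|0=0 -> 0010

0010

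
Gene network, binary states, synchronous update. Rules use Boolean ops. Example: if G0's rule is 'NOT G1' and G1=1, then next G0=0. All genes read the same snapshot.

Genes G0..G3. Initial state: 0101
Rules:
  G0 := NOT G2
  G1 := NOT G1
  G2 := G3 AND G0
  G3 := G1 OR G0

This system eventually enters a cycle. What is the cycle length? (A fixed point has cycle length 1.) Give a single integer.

Answer: 4

Derivation:
Step 0: 0101
Step 1: G0=NOT G2=NOT 0=1 G1=NOT G1=NOT 1=0 G2=G3&G0=1&0=0 G3=G1|G0=1|0=1 -> 1001
Step 2: G0=NOT G2=NOT 0=1 G1=NOT G1=NOT 0=1 G2=G3&G0=1&1=1 G3=G1|G0=0|1=1 -> 1111
Step 3: G0=NOT G2=NOT 1=0 G1=NOT G1=NOT 1=0 G2=G3&G0=1&1=1 G3=G1|G0=1|1=1 -> 0011
Step 4: G0=NOT G2=NOT 1=0 G1=NOT G1=NOT 0=1 G2=G3&G0=1&0=0 G3=G1|G0=0|0=0 -> 0100
Step 5: G0=NOT G2=NOT 0=1 G1=NOT G1=NOT 1=0 G2=G3&G0=0&0=0 G3=G1|G0=1|0=1 -> 1001
State from step 5 equals state from step 1 -> cycle length 4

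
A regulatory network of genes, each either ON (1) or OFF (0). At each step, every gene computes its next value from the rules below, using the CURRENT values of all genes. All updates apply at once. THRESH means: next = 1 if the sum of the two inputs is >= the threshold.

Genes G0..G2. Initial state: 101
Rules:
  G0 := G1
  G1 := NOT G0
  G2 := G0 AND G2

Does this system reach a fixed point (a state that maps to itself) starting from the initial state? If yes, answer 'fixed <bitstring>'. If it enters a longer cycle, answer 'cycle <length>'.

Answer: cycle 4

Derivation:
Step 0: 101
Step 1: G0=G1=0 G1=NOT G0=NOT 1=0 G2=G0&G2=1&1=1 -> 001
Step 2: G0=G1=0 G1=NOT G0=NOT 0=1 G2=G0&G2=0&1=0 -> 010
Step 3: G0=G1=1 G1=NOT G0=NOT 0=1 G2=G0&G2=0&0=0 -> 110
Step 4: G0=G1=1 G1=NOT G0=NOT 1=0 G2=G0&G2=1&0=0 -> 100
Step 5: G0=G1=0 G1=NOT G0=NOT 1=0 G2=G0&G2=1&0=0 -> 000
Step 6: G0=G1=0 G1=NOT G0=NOT 0=1 G2=G0&G2=0&0=0 -> 010
Cycle of length 4 starting at step 2 -> no fixed point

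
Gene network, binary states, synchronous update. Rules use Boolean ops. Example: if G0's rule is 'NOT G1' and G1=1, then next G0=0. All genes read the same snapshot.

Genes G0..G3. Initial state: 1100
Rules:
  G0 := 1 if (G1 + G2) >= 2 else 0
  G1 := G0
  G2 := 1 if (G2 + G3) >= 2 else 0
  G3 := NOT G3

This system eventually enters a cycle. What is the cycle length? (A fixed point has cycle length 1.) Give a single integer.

Step 0: 1100
Step 1: G0=(1+0>=2)=0 G1=G0=1 G2=(0+0>=2)=0 G3=NOT G3=NOT 0=1 -> 0101
Step 2: G0=(1+0>=2)=0 G1=G0=0 G2=(0+1>=2)=0 G3=NOT G3=NOT 1=0 -> 0000
Step 3: G0=(0+0>=2)=0 G1=G0=0 G2=(0+0>=2)=0 G3=NOT G3=NOT 0=1 -> 0001
Step 4: G0=(0+0>=2)=0 G1=G0=0 G2=(0+1>=2)=0 G3=NOT G3=NOT 1=0 -> 0000
State from step 4 equals state from step 2 -> cycle length 2

Answer: 2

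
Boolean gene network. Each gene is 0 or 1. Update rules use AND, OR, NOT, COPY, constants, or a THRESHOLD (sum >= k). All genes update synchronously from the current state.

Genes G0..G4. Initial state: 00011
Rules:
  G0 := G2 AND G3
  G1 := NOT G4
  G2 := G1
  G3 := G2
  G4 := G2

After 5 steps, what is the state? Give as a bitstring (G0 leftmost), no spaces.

Step 1: G0=G2&G3=0&1=0 G1=NOT G4=NOT 1=0 G2=G1=0 G3=G2=0 G4=G2=0 -> 00000
Step 2: G0=G2&G3=0&0=0 G1=NOT G4=NOT 0=1 G2=G1=0 G3=G2=0 G4=G2=0 -> 01000
Step 3: G0=G2&G3=0&0=0 G1=NOT G4=NOT 0=1 G2=G1=1 G3=G2=0 G4=G2=0 -> 01100
Step 4: G0=G2&G3=1&0=0 G1=NOT G4=NOT 0=1 G2=G1=1 G3=G2=1 G4=G2=1 -> 01111
Step 5: G0=G2&G3=1&1=1 G1=NOT G4=NOT 1=0 G2=G1=1 G3=G2=1 G4=G2=1 -> 10111

10111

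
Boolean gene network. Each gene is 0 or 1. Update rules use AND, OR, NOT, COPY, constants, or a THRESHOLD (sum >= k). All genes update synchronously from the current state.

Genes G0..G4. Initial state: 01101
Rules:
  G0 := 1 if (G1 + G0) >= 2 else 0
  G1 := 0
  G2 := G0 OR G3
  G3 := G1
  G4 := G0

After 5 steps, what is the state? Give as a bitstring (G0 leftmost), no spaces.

Step 1: G0=(1+0>=2)=0 G1=0(const) G2=G0|G3=0|0=0 G3=G1=1 G4=G0=0 -> 00010
Step 2: G0=(0+0>=2)=0 G1=0(const) G2=G0|G3=0|1=1 G3=G1=0 G4=G0=0 -> 00100
Step 3: G0=(0+0>=2)=0 G1=0(const) G2=G0|G3=0|0=0 G3=G1=0 G4=G0=0 -> 00000
Step 4: G0=(0+0>=2)=0 G1=0(const) G2=G0|G3=0|0=0 G3=G1=0 G4=G0=0 -> 00000
Step 5: G0=(0+0>=2)=0 G1=0(const) G2=G0|G3=0|0=0 G3=G1=0 G4=G0=0 -> 00000

00000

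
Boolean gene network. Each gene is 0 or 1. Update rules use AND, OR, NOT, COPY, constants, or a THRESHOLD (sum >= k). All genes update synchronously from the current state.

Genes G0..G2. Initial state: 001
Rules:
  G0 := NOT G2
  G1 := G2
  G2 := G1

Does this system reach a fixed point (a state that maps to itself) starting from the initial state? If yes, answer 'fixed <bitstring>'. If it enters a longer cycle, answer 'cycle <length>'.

Answer: cycle 2

Derivation:
Step 0: 001
Step 1: G0=NOT G2=NOT 1=0 G1=G2=1 G2=G1=0 -> 010
Step 2: G0=NOT G2=NOT 0=1 G1=G2=0 G2=G1=1 -> 101
Step 3: G0=NOT G2=NOT 1=0 G1=G2=1 G2=G1=0 -> 010
Cycle of length 2 starting at step 1 -> no fixed point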